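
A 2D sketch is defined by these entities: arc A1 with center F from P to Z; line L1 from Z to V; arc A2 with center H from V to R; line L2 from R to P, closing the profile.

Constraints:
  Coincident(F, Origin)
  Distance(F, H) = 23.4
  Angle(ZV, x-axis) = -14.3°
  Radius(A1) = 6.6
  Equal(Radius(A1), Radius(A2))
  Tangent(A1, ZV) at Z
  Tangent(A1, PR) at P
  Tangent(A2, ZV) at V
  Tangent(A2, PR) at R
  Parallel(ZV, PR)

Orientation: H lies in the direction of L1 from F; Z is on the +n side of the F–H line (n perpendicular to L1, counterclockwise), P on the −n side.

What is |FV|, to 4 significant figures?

24.31

The slot axis is L1's direction at -14.3°, so u = (cos -14.3°, sin -14.3°) = (0.9690, -0.2470) and n = (−sin -14.3°, cos -14.3°) = (0.2470, 0.9690). F is at the origin and H lies 23.4 along u from F, so H = 23.4·u = (22.67, -5.780). Tangency of A1 to both parallel lines with radius 6.6 puts Z and P at F ± 6.6·n: Z = (1.630, 6.396), P = (-1.630, -6.396). Equal radii place V and R the same way about H: V = H + 6.6·n = (24.31, 0.6157), R = H − 6.6·n = (21.04, -12.18). Then |FV| = |V − F| = 24.31.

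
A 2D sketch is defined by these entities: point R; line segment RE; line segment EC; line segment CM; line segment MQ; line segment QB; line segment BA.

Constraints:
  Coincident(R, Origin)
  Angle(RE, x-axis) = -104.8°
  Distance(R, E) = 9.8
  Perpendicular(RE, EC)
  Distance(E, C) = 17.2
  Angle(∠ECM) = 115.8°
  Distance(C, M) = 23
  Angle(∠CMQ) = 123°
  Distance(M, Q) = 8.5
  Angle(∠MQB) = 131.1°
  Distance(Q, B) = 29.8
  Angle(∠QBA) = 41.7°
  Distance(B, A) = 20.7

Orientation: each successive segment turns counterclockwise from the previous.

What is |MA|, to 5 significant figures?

21.249

R is at the origin; RE runs at -104.8° with length 9.8, so E = (-2.5034, -9.4749). The perpendicularity gives EC at right angles to RE, so EC runs at -14.800°; with |EC| = 17.2, C = (14.126, -13.869). ∠ECM = 115.8° gives CM at 49.400° from the x-axis; with |CM| = 23.0, M = (29.094, 3.5947). ∠CMQ = 123.0° gives MQ at 106.40° from the x-axis; with |MQ| = 8.5, Q = (26.694, 11.749). ∠MQB = 131.1° gives QB at 155.30° from the x-axis; with |QB| = 29.8, B = (-0.37965, 24.201). ∠QBA = 41.7° gives BA at -66.400° from the x-axis; with |BA| = 20.7, A = (7.9076, 5.2326). Then |MA| = |A − M| = 21.249.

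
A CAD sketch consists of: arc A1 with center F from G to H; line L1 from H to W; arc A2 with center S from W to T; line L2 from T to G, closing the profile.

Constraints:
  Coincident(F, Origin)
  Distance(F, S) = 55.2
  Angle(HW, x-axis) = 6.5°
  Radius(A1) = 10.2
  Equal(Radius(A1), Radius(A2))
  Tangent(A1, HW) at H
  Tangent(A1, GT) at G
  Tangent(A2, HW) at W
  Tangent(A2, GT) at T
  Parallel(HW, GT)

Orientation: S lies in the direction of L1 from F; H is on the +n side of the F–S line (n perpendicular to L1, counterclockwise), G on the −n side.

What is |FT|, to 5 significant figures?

56.134

The slot axis is L1's direction at 6.5°, so u = (cos 6.5°, sin 6.5°) = (0.99357, 0.11320) and n = (−sin 6.5°, cos 6.5°) = (-0.11320, 0.99357). F is at the origin and S lies 55.2 along u from F, so S = 55.2·u = (54.845, 6.2488). Tangency of A1 to both parallel lines with radius 10.2 puts H and G at F ± 10.2·n: H = (-1.1547, 10.134), G = (1.1547, -10.134). Equal radii place W and T the same way about S: W = S + 10.2·n = (53.690, 16.383), T = S − 10.2·n = (56.000, -3.8856). Then |FT| = |T − F| = 56.134.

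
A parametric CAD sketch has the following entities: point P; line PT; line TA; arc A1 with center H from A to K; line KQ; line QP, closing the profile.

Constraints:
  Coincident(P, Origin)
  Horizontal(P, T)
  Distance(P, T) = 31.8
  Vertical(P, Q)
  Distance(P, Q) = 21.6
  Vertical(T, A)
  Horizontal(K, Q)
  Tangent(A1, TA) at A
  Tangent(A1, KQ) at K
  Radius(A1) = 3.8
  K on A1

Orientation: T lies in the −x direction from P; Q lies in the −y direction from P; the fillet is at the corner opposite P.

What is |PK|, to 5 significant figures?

35.363

P is at the origin; P and T share the same y with |PT| = 31.8 and T on the −x side, so T = (-31.800, 0.0000). P and Q share the same x with |PQ| = 21.6 and Q on the −y side, so Q = (0.0000, -21.600). The virtual corner opposite P is at (-31.800, -21.600). Tangency of A1 to TA means the radius HA is perpendicular to TA and A1 meets KQ tangentially, so HK is at right angles to KQ, with radius 3.8, so the center H sits 3.8 in from both sides at H = (-28.000, -17.800). That places the tangent points at A = (-31.800, -17.800) on TA and K = (-28.000, -21.600) on KQ. Then |PK| = |K − P| = 35.363.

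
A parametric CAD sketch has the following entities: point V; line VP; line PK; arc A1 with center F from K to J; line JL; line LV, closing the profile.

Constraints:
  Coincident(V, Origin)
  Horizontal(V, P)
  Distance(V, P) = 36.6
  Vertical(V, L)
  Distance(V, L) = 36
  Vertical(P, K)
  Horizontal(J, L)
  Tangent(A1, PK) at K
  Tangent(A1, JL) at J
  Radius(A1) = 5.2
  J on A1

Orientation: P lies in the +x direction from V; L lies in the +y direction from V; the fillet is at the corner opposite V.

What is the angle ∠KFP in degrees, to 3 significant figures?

80.4°

V is at the origin; V and P share the same y with |VP| = 36.6 and P on the +x side, so P = (36.6, 0.00). V and L share the same x with |VL| = 36.0 and L on the +y side, so L = (0.00, 36.0). The virtual corner opposite V is at (36.6, 36.0). Tangency of A1 to PK means the radius FK is perpendicular to PK and since A1 is tangent to JL there, FJ ⟂ JL, with radius 5.2, so the center F sits 5.2 in from both sides at F = (31.4, 30.8). That places the tangent points at K = (36.6, 30.8) on PK and J = (31.4, 36.0) on JL. Then cos ∠KFP = FK·FP / (|FK||FP|), giving 80.4°.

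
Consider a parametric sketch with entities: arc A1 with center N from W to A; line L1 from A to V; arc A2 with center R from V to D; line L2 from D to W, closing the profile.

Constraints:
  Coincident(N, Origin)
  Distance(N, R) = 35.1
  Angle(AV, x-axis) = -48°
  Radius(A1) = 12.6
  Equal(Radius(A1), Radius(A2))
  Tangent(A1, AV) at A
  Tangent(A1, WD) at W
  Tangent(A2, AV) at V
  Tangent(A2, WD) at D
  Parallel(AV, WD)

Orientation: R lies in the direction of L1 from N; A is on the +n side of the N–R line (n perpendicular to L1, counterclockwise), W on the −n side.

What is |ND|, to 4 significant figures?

37.29

Tangency of A1 to both parallel lines with radius 12.6 puts A and W at N ± 12.6·n: A = (9.364, 8.431), W = (-9.364, -8.431). Equal radii place V and D the same way about R: V = R + 12.6·n = (32.85, -17.65), D = R − 12.6·n = (14.12, -34.52). Then |ND| = |D − N| = 37.29.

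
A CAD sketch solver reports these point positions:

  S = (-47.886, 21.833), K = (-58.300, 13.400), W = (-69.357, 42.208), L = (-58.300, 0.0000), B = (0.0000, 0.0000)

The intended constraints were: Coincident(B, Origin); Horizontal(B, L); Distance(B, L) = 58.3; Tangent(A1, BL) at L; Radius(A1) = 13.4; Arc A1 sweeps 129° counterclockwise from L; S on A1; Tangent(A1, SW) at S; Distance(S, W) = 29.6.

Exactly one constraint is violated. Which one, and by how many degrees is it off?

Tangent(A1, SW) at S — off by 7.50°.

B = (0.00, 0.00) ✓; B.y = 0.00, L.y = 0.00 ✓; |BL| = 58.30 ✓; ∠(KL, LB) = 90.00° ✓; |KL| = 13.40 ✓; bearing(K→S) − bearing(K→L) = 129.0° ✓; |KS| = 13.40 ✓; ∠(KS, SW) = 82.50° ✗; |SW| = 29.60 ✓.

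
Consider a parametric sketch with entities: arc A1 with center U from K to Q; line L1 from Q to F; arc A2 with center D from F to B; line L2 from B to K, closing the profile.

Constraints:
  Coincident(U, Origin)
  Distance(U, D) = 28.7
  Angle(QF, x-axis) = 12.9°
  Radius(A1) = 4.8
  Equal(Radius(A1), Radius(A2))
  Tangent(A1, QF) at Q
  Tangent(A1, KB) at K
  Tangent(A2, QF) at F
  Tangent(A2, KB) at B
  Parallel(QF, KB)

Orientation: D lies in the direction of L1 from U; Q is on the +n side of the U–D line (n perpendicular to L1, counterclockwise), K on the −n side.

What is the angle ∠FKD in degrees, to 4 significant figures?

9.000°

Tangency of A1 to both parallel lines with radius 4.8 puts Q and K at U ± 4.8·n: Q = (-1.072, 4.679), K = (1.072, -4.679). Equal radii place F and B the same way about D: F = D + 4.8·n = (26.90, 11.09), B = D − 4.8·n = (29.05, 1.728). Then cos ∠FKD = KF·KD / (|KF||KD|), giving 9.000°.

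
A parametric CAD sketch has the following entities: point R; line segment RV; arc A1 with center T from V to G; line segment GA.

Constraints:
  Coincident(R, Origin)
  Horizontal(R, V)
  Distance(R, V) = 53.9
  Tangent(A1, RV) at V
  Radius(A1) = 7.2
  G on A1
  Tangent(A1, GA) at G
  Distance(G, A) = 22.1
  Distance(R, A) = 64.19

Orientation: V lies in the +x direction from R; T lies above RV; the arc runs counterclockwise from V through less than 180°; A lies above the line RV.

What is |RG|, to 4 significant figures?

61.56

R is at the origin; R and V share the same y with |RV| = 53.9 and V on the +x side, so V = (53.90, 0.000). A1 meets RV tangentially, so TV is at right angles to RV, so T = V + (0, 7.2) = (53.90, 7.200). Since TG ⟂ GA (tangency), |TA| = √(7.2² + 22.1²) = 23.24 regardless of where G sits on A1. So A lies on both circle(R, 64.19) and circle(T, 23.24); the above-RV intersection is A = (56.60, 30.29). G is the foot of the tangent from A: G = (60.96, 8.621).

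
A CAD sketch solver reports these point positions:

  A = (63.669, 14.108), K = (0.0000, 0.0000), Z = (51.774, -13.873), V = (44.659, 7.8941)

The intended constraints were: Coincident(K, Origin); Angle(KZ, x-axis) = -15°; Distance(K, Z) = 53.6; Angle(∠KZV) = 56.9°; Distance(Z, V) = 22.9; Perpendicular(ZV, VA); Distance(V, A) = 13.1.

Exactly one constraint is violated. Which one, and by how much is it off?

Distance(V, A) = 13.1 — off by 6.90.

K = (0.00, 0.00) ✓; KZ at -15.00° ✓; |KZ| = 53.60 ✓; ∠KZV = 56.90° ✓; |ZV| = 22.90 ✓; ∠(ZV, VA) = 90.00° ✓; |VA| = 20.00 ✗.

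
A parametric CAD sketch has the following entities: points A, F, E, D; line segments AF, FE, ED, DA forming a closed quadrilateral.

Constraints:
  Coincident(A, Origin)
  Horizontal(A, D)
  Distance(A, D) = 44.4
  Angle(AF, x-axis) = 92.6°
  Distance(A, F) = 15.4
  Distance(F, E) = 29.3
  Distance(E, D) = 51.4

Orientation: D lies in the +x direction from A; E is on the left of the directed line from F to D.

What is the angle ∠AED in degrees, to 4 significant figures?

55.17°

Checks: |FE| = 29.30 ✓; |ED| = 51.40 ✓.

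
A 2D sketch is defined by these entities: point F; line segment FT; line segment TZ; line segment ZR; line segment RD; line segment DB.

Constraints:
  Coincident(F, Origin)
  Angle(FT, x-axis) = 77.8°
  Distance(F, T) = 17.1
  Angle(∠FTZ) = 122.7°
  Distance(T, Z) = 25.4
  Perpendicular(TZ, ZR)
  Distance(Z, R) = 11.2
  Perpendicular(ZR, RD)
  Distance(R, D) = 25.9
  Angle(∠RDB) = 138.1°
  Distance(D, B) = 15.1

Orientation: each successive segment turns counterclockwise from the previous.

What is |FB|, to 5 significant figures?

13.508

The perpendicularity gives RD at right angles to ZR, so RD runs at -44.900°; with |RD| = 25.9, D = (-3.9379, 8.4275). ∠RDB = 138.1° gives DB at -3.0000° from the x-axis; with |DB| = 15.1, B = (11.141, 7.6372). Then |FB| = |B − F| = 13.508.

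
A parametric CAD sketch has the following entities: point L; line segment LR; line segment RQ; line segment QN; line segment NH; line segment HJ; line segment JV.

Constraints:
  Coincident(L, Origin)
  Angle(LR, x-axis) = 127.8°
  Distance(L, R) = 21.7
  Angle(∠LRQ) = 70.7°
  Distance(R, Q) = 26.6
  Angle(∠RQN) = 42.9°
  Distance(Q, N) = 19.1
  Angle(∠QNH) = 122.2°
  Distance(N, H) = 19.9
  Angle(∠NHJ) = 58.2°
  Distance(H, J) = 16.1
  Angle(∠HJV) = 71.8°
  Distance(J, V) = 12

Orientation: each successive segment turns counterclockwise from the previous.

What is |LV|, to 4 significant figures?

13.12

L is at the origin; LR runs at 127.8° with length 21.7, so R = (-13.30, 17.15). ∠LRQ = 70.7° gives RQ at -122.9° from the x-axis; with |RQ| = 26.6, Q = (-27.75, -5.188). ∠RQN = 42.9° gives QN at 14.20° from the x-axis; with |QN| = 19.1, N = (-9.232, -0.5022). ∠QNH = 122.2° gives NH at 72.00° from the x-axis; with |NH| = 19.9, H = (-3.083, 18.42). ∠NHJ = 58.2° gives HJ at -166.2° from the x-axis; with |HJ| = 16.1, J = (-18.72, 14.58). ∠HJV = 71.8° gives JV at -58.00° from the x-axis; with |JV| = 12.0, V = (-12.36, 4.407). Then |LV| = |V − L| = 13.12.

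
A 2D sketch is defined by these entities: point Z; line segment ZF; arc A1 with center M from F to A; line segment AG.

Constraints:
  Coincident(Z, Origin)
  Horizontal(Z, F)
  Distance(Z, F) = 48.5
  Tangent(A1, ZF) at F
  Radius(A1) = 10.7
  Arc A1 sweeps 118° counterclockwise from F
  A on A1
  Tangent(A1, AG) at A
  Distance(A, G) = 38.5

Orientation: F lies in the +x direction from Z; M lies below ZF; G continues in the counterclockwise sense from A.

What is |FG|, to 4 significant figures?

50.46

Z is at the origin; Z and F share the same y with |ZF| = 48.5 and F on the +x side, so F = (48.50, 0.000). A1 meets ZF tangentially, so MF is at right angles to ZF, so M = F + (0, -10.7) = (48.50, -10.70). On A1, F sits at bearing 90° from M; a 118° counterclockwise sweep puts A at bearing 208°, so A = M + 10.7·(cos 208°, sin 208°) = (39.05, -15.72). A1 meets AG tangentially, so MA is at right angles to AG, so AG runs along (−sin 208°, cos 208°); with |AG| = 38.5, G = (57.13, -49.72). Then |FG| = |G − F| = 50.46.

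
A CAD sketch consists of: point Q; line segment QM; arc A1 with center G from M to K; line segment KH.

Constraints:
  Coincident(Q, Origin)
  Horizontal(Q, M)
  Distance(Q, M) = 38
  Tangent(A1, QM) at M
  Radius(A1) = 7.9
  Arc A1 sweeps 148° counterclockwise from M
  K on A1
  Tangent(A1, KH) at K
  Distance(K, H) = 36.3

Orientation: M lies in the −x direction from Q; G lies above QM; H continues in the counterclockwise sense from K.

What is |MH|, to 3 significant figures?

43.0

On A1, M sits at bearing -90° from G; a 148° counterclockwise sweep puts K at bearing 58°, so K = G + 7.9·(cos 58°, sin 58°) = (-33.8, 14.6). The tangent condition forces GK to be normal to KH, so KH runs along (−sin 58°, cos 58°); with |KH| = 36.3, H = (-64.6, 33.8). Then |MH| = |H − M| = 43.0.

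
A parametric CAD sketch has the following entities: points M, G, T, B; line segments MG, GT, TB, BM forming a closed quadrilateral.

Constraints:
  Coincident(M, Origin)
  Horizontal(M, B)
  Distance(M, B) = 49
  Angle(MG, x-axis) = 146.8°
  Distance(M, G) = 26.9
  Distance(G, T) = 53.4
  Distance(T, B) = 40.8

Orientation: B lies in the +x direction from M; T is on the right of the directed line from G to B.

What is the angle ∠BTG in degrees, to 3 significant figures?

101°

Checks: |GT| = 53.40 ✓; |TB| = 40.80 ✓.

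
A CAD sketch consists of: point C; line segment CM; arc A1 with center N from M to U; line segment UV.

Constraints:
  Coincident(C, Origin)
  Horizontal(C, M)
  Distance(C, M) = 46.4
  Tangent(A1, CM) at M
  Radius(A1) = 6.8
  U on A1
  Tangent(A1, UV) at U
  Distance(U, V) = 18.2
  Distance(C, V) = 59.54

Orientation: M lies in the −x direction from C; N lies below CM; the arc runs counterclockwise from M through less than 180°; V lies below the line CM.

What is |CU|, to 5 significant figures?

53.574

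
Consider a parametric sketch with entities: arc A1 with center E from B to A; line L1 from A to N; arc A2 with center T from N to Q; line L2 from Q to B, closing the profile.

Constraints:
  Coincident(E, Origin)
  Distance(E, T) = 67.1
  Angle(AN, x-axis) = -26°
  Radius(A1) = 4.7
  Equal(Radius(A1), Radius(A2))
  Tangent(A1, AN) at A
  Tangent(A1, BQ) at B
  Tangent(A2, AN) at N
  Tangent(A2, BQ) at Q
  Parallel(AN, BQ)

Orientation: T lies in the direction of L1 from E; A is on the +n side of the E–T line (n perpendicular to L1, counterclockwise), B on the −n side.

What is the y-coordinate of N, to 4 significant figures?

-25.19

The slot axis is L1's direction at -26.0°, so u = (cos -26.0°, sin -26.0°) = (0.8988, -0.4384) and n = (−sin -26.0°, cos -26.0°) = (0.4384, 0.8988). E is at the origin and T lies 67.1 along u from E, so T = 67.1·u = (60.31, -29.41). Tangency of A1 to both parallel lines with radius 4.7 puts A and B at E ± 4.7·n: A = (2.060, 4.224), B = (-2.060, -4.224). Equal radii place N and Q the same way about T: N = T + 4.7·n = (62.37, -25.19), Q = T − 4.7·n = (58.25, -33.64). So N.y = -25.19.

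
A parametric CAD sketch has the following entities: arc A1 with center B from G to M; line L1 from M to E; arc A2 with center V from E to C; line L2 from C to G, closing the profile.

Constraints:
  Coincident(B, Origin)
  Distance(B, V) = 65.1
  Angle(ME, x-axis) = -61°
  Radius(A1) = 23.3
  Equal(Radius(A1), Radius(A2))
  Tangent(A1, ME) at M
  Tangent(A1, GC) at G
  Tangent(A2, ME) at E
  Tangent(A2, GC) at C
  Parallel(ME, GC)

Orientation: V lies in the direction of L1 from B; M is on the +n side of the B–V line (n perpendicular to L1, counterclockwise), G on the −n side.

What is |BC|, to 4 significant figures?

69.14

The slot axis is L1's direction at -61.0°, so u = (cos -61.0°, sin -61.0°) = (0.4848, -0.8746) and n = (−sin -61.0°, cos -61.0°) = (0.8746, 0.4848). B is at the origin and V lies 65.1 along u from B, so V = 65.1·u = (31.56, -56.94). Tangency of A1 to both parallel lines with radius 23.3 puts M and G at B ± 23.3·n: M = (20.38, 11.30), G = (-20.38, -11.30). Equal radii place E and C the same way about V: E = V + 23.3·n = (51.94, -45.64), C = V − 23.3·n = (11.18, -68.23). Then |BC| = |C − B| = 69.14.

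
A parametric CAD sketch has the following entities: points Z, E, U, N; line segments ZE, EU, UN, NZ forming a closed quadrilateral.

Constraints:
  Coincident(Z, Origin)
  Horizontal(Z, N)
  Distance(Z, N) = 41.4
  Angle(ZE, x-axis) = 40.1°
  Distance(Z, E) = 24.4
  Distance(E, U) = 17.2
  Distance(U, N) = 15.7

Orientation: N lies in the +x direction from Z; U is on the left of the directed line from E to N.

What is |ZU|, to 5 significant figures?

38.723

Checks: |EU| = 17.20 ✓; |UN| = 15.70 ✓.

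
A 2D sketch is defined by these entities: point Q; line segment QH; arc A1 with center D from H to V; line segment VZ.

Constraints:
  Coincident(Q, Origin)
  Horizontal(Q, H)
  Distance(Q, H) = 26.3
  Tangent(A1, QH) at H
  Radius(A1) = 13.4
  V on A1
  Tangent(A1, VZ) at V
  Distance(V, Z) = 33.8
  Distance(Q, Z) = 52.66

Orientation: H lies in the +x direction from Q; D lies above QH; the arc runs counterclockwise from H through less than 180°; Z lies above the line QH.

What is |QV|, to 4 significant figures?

42.87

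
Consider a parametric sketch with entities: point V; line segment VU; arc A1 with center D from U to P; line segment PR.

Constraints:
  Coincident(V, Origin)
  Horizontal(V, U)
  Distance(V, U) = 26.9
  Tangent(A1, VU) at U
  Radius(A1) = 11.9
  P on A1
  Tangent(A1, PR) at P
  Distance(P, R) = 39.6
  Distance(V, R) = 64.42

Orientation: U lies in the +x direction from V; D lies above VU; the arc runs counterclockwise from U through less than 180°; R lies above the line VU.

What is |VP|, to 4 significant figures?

40.60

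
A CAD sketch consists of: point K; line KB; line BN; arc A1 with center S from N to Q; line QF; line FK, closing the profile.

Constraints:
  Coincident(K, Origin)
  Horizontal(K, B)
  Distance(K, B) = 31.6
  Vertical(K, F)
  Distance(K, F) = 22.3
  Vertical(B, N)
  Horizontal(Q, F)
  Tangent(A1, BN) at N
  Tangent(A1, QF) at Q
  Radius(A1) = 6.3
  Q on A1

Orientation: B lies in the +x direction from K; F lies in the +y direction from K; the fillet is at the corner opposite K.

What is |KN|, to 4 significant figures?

35.42

K is at the origin; K and B share the same y with |KB| = 31.6 and B on the +x side, so B = (31.60, 0.000). K and F share the same x with |KF| = 22.3 and F on the +y side, so F = (0.000, 22.30). The virtual corner opposite K is at (31.60, 22.30). Since A1 is tangent to BN there, SN ⟂ BN and since A1 is tangent to QF there, SQ ⟂ QF, with radius 6.3, so the center S sits 6.3 in from both sides at S = (25.30, 16.00). That places the tangent points at N = (31.60, 16.00) on BN and Q = (25.30, 22.30) on QF. Then |KN| = |N − K| = 35.42.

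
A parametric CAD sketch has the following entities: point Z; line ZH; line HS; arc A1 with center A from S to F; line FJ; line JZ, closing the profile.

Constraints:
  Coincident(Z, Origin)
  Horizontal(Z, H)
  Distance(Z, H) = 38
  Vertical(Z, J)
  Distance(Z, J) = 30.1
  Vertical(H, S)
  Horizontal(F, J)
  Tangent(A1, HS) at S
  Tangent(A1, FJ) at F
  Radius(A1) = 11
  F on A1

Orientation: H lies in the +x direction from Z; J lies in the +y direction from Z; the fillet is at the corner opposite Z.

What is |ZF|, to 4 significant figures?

40.44

Z is at the origin; Z and H share the same y with |ZH| = 38.0 and H on the +x side, so H = (38.00, 0.000). Z and J share the same x with |ZJ| = 30.1 and J on the +y side, so J = (0.000, 30.10). The virtual corner opposite Z is at (38.00, 30.10). The tangent condition forces AS to be normal to HS and the tangent condition forces AF to be normal to FJ, with radius 11.0, so the center A sits 11.0 in from both sides at A = (27.00, 19.10). That places the tangent points at S = (38.00, 19.10) on HS and F = (27.00, 30.10) on FJ. Then |ZF| = |F − Z| = 40.44.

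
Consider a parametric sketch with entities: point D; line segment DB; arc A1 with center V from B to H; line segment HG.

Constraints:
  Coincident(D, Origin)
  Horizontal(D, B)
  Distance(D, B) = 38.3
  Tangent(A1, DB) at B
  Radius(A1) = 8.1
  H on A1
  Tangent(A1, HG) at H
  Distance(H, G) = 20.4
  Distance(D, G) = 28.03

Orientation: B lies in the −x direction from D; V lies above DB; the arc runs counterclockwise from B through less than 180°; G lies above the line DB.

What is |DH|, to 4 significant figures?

31.92

D is at the origin; DB is horizontal with |DB| = 38.3 and B on the −x side, so B = (-38.30, 0.000). Since A1 is tangent to DB there, VB ⟂ DB, so V = B + (0, 8.1) = (-38.30, 8.100). Since VH ⟂ HG (tangency), |VG| = √(8.1² + 20.4²) = 21.95 regardless of where H sits on A1. So G lies on both circle(D, 28.03) and circle(V, 21.95); the above-DB intersection is G = (-19.77, 19.87). H is the foot of the tangent from G: H = (-31.74, 3.348).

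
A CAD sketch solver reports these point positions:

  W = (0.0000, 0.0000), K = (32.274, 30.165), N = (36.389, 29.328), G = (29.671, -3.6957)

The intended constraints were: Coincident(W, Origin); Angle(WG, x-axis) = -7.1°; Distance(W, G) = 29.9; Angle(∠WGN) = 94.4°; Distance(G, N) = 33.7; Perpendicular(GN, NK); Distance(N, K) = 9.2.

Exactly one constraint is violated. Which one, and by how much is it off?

Distance(N, K) = 9.2 — off by 5.00.

W = (0.00, 0.00) ✓; WG at -7.100° ✓; |WG| = 29.90 ✓; ∠WGN = 94.40° ✓; |GN| = 33.70 ✓; ∠(GN, NK) = 90.00° ✓; |NK| = 4.199 ✗.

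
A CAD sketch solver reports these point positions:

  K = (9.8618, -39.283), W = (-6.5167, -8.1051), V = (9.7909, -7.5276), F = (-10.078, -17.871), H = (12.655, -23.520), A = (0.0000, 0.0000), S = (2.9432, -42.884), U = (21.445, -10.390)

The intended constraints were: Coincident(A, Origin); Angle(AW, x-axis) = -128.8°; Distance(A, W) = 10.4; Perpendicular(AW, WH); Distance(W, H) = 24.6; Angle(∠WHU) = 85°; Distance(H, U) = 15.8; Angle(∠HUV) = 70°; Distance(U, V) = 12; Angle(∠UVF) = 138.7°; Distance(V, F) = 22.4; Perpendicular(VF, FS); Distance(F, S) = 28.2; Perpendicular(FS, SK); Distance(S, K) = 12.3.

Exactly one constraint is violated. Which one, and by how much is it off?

Distance(S, K) = 12.3 — off by 4.50.

A = (0.00, 0.00) ✓; AW at -128.8° ✓; |AW| = 10.40 ✓; ∠(AW, WH) = 90.00° ✓; |WH| = 24.60 ✓; ∠WHU = 85.00° ✓; |HU| = 15.80 ✓; ∠HUV = 70.00° ✓; |UV| = 12.00 ✓; ∠UVF = 138.7° ✓; |VF| = 22.40 ✓; ∠(VF, FS) = 90.00° ✓; |FS| = 28.20 ✓; ∠(FS, SK) = 90.00° ✓; |SK| = 7.800 ✗.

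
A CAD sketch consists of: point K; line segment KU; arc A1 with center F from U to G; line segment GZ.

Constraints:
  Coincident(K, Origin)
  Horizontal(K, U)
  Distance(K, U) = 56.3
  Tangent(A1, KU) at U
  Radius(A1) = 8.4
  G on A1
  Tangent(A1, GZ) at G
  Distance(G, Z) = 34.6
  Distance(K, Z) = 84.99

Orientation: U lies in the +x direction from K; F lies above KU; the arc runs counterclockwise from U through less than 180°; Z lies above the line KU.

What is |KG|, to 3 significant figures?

64.4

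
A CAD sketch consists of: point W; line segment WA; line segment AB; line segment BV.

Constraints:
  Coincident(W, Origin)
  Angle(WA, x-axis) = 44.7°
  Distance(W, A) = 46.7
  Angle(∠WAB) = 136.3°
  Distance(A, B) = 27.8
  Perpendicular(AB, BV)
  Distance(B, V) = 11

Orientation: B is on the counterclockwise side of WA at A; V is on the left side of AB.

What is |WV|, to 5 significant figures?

65.132

W is at the origin; WA runs at 44.7° with length 46.7, so A = 46.7·(cos 44.7°, sin 44.7°) = (33.194, 32.849). ∠WAB = 136.3°, so AB runs at 44.7° + (180° − 136.3°) = 88.400° from the x-axis; with |AB| = 27.8, B = A + 27.8·(cos 88.400°, sin 88.400°) = (33.971, 60.638). AB is perpendicular to BV; with |BV| = 11.0 on the left of AB, V = B + 11.0·(-0.99961, 0.027922) = (22.975, 60.945). Then |WV| = |V − W| = 65.132.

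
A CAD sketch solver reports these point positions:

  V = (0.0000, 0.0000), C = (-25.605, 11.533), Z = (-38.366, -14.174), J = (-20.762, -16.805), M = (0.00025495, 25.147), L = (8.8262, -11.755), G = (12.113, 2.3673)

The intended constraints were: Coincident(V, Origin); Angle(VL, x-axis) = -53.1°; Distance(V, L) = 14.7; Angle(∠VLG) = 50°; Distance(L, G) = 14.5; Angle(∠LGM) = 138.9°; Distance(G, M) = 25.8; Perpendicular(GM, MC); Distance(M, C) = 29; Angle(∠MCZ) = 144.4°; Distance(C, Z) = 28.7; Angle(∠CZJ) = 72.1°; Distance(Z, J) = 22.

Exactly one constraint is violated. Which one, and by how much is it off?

Distance(Z, J) = 22 — off by 4.20.

V = (0.00, 0.00) ✓; VL at -53.10° ✓; |VL| = 14.70 ✓; ∠VLG = 50.00° ✓; |LG| = 14.50 ✓; ∠LGM = 138.9° ✓; |GM| = 25.80 ✓; ∠(GM, MC) = 90.00° ✓; |MC| = 29.00 ✓; ∠MCZ = 144.4° ✓; |CZ| = 28.70 ✓; ∠CZJ = 72.10° ✓; |ZJ| = 17.80 ✗.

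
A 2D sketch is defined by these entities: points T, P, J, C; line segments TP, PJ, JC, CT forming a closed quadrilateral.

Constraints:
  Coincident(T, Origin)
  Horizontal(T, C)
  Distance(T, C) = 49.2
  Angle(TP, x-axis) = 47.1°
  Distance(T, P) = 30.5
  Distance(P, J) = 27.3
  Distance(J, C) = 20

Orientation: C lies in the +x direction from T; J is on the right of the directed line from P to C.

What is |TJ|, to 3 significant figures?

29.7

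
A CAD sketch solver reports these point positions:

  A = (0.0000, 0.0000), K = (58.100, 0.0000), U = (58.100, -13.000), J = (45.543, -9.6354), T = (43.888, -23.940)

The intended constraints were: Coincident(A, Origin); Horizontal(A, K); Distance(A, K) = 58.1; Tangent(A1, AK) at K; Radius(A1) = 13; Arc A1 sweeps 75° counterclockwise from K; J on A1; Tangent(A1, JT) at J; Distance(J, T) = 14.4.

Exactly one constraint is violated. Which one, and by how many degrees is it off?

Tangent(A1, JT) at J — off by 8.40°.

A = (0.00, 0.00) ✓; A.y = 0.00, K.y = 0.00 ✓; |AK| = 58.10 ✓; ∠(UK, KA) = 90.00° ✓; |UK| = 13.00 ✓; bearing(U→J) − bearing(U→K) = 75.00° ✓; |UJ| = 13.00 ✓; ∠(UJ, JT) = 81.60° ✗; |JT| = 14.40 ✓.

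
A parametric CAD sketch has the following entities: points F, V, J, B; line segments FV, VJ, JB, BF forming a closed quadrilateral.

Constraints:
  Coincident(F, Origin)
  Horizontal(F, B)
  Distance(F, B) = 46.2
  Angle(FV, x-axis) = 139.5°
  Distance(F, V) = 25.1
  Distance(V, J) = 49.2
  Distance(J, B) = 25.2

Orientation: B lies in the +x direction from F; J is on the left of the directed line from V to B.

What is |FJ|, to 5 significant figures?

35.701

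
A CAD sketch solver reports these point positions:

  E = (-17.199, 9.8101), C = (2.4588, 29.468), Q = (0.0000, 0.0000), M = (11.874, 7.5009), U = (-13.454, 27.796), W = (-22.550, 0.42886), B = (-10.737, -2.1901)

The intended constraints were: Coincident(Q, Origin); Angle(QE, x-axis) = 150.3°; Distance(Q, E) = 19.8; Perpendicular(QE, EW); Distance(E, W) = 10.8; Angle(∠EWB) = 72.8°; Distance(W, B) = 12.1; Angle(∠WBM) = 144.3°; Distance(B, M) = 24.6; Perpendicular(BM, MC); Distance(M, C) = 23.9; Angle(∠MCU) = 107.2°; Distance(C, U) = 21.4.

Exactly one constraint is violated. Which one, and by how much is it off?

Distance(C, U) = 21.4 — off by 5.40.

Q = (0.00, 0.00) ✓; QE at 150.3° ✓; |QE| = 19.80 ✓; ∠(QE, EW) = 90.00° ✓; |EW| = 10.80 ✓; ∠EWB = 72.80° ✓; |WB| = 12.10 ✓; ∠WBM = 144.3° ✓; |BM| = 24.60 ✓; ∠(BM, MC) = 90.00° ✓; |MC| = 23.90 ✓; ∠MCU = 107.2° ✓; |CU| = 16.00 ✗.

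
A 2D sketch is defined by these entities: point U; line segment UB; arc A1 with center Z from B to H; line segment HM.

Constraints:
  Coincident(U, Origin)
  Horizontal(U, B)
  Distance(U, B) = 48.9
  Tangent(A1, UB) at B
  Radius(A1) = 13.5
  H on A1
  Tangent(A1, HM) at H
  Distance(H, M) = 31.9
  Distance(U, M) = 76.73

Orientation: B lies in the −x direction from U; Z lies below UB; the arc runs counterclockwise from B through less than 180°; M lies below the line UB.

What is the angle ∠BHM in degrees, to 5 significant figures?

134.31°

U is at the origin; UB is horizontal with |UB| = 48.9 and B on the −x side, so B = (-48.900, 0.0000). A1 meets UB tangentially, so ZB is at right angles to UB, so Z = B + (0, -13.5) = (-48.900, -13.500). Since ZH ⟂ HM (tangency), |ZM| = √(13.5² + 31.9²) = 34.639 regardless of where H sits on A1. So M lies on both circle(U, 76.73) and circle(Z, 34.639); the below-UB intersection is M = (-61.623, -45.718). H is the foot of the tangent from M: H = (-62.396, -13.827).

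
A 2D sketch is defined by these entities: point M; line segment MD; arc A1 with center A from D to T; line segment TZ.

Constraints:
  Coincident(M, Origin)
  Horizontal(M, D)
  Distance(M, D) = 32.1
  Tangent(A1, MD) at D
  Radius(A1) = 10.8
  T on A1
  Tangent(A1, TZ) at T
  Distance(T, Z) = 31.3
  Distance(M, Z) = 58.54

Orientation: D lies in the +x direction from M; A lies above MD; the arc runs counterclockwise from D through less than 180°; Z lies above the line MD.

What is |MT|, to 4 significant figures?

44.46

Checks: ∠(AD, DM) = 90.00° ✓; |AT| = 10.80 ✓; ∠(AT, TZ) = 90.00° ✓; |TZ| = 31.30 ✓; |MZ| = 58.54 ✓.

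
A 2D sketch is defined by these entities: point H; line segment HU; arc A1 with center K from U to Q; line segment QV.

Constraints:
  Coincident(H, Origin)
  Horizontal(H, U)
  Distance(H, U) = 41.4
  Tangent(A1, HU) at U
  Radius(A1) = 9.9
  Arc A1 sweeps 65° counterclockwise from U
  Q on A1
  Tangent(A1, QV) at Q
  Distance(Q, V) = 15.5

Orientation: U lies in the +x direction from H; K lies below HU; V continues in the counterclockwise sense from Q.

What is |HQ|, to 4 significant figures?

32.93

H is at the origin; H and U share the same y with |HU| = 41.4 and U on the +x side, so U = (41.40, 0.000). The tangent condition forces KU to be normal to HU, so K = U + (0, -9.9) = (41.40, -9.900). On A1, U sits at bearing 90° from K; a 65° counterclockwise sweep puts Q at bearing 155°, so Q = K + 9.9·(cos 155°, sin 155°) = (32.43, -5.716). Then |HQ| = |Q − H| = 32.93.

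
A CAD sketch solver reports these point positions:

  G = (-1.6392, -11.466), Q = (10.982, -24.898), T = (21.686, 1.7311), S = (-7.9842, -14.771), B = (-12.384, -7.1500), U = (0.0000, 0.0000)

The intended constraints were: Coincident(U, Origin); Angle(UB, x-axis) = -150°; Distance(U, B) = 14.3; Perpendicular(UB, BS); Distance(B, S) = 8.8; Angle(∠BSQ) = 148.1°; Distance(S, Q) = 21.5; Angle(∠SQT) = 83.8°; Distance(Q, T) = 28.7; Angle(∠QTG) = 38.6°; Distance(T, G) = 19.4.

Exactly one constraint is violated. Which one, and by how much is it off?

Distance(T, G) = 19.4 — off by 7.40.

U = (0.00, 0.00) ✓; UB at -150.0° ✓; |UB| = 14.30 ✓; ∠(UB, BS) = 90.00° ✓; |BS| = 8.800 ✓; ∠BSQ = 148.1° ✓; |SQ| = 21.50 ✓; ∠SQT = 83.80° ✓; |QT| = 28.70 ✓; ∠QTG = 38.60° ✓; |TG| = 26.80 ✗.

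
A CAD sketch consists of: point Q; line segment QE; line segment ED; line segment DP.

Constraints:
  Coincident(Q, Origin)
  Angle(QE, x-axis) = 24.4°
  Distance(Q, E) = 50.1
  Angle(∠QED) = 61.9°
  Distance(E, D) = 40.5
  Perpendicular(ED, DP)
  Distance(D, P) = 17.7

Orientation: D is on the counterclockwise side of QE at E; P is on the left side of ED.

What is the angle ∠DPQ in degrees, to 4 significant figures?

147.5°

Q is at the origin; QE runs at 24.4° with length 50.1, so E = 50.1·(cos 24.4°, sin 24.4°) = (45.63, 20.70). ∠QED = 61.9°, so ED runs at 24.4° + (180° − 61.9°) = 142.5° from the x-axis; with |ED| = 40.5, D = E + 40.5·(cos 142.5°, sin 142.5°) = (13.49, 45.35). ED ⟂ DP; with |DP| = 17.7 on the left of ED, P = D + 17.7·(-0.6088, -0.7934) = (2.719, 31.31). Then cos ∠DPQ = PD·PQ / (|PD||PQ|), giving 147.5°.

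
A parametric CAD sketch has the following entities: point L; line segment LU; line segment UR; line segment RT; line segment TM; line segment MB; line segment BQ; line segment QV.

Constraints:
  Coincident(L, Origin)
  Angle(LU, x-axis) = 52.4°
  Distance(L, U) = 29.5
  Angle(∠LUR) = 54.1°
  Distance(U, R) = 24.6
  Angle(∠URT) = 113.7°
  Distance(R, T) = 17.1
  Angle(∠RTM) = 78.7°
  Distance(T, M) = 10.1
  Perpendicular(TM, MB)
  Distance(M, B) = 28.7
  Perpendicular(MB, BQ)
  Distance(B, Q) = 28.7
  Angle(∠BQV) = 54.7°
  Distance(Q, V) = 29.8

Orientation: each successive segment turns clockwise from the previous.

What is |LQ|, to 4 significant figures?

48.03

L is at the origin; LU runs at 52.4° with length 29.5, so U = (18.00, 23.37). ∠LUR = 54.1° gives UR at -73.50° from the x-axis; with |UR| = 24.6, R = (24.99, -0.2144). ∠URT = 113.7° gives RT at -139.8° from the x-axis; with |RT| = 17.1, T = (11.93, -11.25). ∠RTM = 78.7° gives TM at 118.9° from the x-axis; with |TM| = 10.1, M = (7.044, -2.410). TM is perpendicular to MB, so MB runs at 28.90°; with |MB| = 28.7, B = (32.17, 11.46). The perpendicularity gives BQ at right angles to MB, so BQ runs at -61.10°; with |BQ| = 28.7, Q = (46.04, -13.67). Then |LQ| = |Q − L| = 48.03.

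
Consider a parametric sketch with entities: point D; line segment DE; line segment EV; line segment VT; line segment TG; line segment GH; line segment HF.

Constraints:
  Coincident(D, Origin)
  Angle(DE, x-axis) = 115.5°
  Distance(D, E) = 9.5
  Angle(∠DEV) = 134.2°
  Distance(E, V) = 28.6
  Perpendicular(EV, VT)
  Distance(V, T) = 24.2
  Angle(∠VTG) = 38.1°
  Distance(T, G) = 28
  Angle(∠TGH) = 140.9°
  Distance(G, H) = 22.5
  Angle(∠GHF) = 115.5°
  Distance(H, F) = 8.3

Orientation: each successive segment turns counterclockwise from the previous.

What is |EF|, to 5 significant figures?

30.601

∠TGH = 140.9° gives GH at 72.300° from the x-axis; with |GH| = 22.5, H = (-8.6688, 31.588). ∠GHF = 115.5° gives HF at 136.80° from the x-axis; with |HF| = 8.3, F = (-14.719, 37.270). Then |EF| = |F − E| = 30.601.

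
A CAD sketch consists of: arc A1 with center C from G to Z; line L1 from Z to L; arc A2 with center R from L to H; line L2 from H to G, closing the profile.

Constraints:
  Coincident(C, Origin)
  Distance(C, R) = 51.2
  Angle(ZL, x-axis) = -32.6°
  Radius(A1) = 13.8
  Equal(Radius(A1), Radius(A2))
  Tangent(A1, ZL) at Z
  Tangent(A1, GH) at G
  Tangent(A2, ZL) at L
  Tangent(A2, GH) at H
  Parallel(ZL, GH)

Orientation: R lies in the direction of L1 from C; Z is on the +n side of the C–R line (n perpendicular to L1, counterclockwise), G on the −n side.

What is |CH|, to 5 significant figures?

53.027

Tangency of A1 to both parallel lines with radius 13.8 puts Z and G at C ± 13.8·n: Z = (7.4350, 11.626), G = (-7.4350, -11.626). Equal radii place L and H the same way about R: L = R + 13.8·n = (50.569, -15.959), H = R − 13.8·n = (35.699, -39.211). Then |CH| = |H − C| = 53.027.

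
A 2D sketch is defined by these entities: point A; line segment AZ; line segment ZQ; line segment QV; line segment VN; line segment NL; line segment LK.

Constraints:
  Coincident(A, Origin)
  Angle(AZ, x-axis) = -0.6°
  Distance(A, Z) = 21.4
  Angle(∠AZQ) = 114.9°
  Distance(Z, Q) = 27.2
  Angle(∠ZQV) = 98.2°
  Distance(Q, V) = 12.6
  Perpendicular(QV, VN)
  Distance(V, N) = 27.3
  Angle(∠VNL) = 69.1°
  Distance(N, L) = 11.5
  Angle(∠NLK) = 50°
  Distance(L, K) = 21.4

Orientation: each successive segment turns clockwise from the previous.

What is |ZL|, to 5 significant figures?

6.8392

A is at the origin; AZ runs at -0.6° with length 21.4, so Z = (21.399, -0.22410). ∠AZQ = 114.9° gives ZQ at -65.700° from the x-axis; with |ZQ| = 27.2, Q = (32.592, -25.014). ∠ZQV = 98.2° gives QV at -147.50° from the x-axis; with |QV| = 12.6, V = (21.965, -31.784). QV ⟂ VN, so VN runs at 122.50°; with |VN| = 27.3, N = (7.2970, -8.7597). ∠VNL = 69.1° gives NL at 11.600° from the x-axis; with |NL| = 11.5, L = (18.562, -6.4473). Then |ZL| = |L − Z| = 6.8392.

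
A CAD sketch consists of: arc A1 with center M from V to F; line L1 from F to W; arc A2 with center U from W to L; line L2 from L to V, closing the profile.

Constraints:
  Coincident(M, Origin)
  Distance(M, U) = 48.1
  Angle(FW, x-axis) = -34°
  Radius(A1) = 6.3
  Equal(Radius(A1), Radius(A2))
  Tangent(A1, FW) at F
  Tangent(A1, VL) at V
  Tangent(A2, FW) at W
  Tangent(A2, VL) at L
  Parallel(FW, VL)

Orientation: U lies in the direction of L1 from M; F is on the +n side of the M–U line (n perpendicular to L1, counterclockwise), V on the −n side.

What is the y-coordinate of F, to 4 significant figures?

5.223

The slot axis is L1's direction at -34.0°, so u = (cos -34.0°, sin -34.0°) = (0.8290, -0.5592) and n = (−sin -34.0°, cos -34.0°) = (0.5592, 0.8290). M is at the origin and U lies 48.1 along u from M, so U = 48.1·u = (39.88, -26.90). Tangency of A1 to both parallel lines with radius 6.3 puts F and V at M ± 6.3·n: F = (3.523, 5.223), V = (-3.523, -5.223). So F.y = 5.223.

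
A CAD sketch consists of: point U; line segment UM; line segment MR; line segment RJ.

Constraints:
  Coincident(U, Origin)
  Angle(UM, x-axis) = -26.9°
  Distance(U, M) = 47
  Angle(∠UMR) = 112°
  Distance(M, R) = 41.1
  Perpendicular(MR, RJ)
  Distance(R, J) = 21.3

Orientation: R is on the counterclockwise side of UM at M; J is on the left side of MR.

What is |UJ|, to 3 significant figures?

62.8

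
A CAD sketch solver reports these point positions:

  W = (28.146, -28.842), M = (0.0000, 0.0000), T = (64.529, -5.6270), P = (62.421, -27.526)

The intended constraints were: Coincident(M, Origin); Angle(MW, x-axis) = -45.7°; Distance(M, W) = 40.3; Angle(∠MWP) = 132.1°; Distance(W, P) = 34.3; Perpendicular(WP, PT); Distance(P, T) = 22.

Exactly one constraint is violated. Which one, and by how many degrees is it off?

Perpendicular(WP, PT) — off by 7.70°.

M = (0.00, 0.00) ✓; MW at -45.70° ✓; |MW| = 40.30 ✓; ∠MWP = 132.1° ✓; |WP| = 34.30 ✓; ∠(WP, PT) = 82.30° ✗; |PT| = 22.00 ✓.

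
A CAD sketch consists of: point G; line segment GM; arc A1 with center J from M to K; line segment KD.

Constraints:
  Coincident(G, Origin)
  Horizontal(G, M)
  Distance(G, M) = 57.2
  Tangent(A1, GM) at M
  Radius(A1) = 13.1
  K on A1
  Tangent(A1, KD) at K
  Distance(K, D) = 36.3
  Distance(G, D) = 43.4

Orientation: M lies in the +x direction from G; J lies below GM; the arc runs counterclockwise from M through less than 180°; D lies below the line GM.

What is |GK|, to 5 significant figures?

46.844

G is at the origin; GM is horizontal with |GM| = 57.2 and M on the +x side, so M = (57.200, 0.0000). Since A1 is tangent to GM there, JM ⟂ GM, so J = M + (0, -13.1) = (57.200, -13.100). Since JK ⟂ KD (tangency), |JD| = √(13.1² + 36.3²) = 38.591 regardless of where K sits on A1. So D lies on both circle(G, 43.4) and circle(J, 38.591); the below-GM intersection is D = (25.504, -35.115). K is the foot of the tangent from D: K = (46.518, -5.5164).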